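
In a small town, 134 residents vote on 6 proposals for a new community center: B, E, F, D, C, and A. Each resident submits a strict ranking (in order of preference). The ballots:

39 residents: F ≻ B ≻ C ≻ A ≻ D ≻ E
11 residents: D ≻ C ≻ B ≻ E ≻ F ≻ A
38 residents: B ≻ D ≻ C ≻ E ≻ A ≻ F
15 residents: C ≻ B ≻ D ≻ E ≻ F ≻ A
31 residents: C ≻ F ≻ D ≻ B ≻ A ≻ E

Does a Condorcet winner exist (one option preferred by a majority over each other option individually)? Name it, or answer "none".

Checking pairwise contests:
F beats B 70–64.
B beats E 134–0.
C beats F 95–39.
B beats D 92–42.
B beats C 77–57.
B beats A 134–0.
Every option loses at least one head-to-head, so there is no Condorcet winner.

none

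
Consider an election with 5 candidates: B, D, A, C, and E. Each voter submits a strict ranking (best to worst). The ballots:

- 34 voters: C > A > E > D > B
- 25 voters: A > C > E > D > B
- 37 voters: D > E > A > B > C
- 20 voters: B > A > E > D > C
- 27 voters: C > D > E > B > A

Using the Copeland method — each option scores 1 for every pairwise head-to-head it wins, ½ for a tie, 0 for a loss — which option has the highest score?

B: loses to D, A, C, and E → score 0.
D: beats B; loses to A, C, and E → score 1.
A: beats B, D, C, and E → score 4.
C: beats B, D, and E; loses to A → score 3.
E: beats B and D; loses to A and C → score 2.
A has the best pairwise record.

A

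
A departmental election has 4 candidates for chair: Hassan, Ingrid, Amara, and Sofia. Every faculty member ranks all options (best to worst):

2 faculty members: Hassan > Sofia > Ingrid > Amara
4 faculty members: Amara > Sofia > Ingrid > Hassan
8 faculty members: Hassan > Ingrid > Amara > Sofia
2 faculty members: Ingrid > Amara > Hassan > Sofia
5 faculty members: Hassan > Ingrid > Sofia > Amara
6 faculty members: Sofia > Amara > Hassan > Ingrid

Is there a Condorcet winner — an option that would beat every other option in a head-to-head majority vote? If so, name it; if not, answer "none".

Hassan

Hassan vs Ingrid: 21–6 for Hassan.
Hassan vs Amara: 15–12 for Hassan.
Hassan vs Sofia: 17–10 for Hassan.
Hassan beats every other option head-to-head.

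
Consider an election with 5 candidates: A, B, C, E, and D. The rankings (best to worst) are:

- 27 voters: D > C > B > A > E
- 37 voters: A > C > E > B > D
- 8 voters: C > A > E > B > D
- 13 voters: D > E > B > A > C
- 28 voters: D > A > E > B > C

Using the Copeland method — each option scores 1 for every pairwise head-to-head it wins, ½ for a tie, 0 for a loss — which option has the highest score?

A: beats B, C, and E; loses to D → score 3.
B: loses to A, C, E, and D → score 0.
C: beats B and E; loses to A and D → score 2.
E: beats B; loses to A, C, and D → score 1.
D: beats A, B, C, and E → score 4.
D has the best pairwise record.

D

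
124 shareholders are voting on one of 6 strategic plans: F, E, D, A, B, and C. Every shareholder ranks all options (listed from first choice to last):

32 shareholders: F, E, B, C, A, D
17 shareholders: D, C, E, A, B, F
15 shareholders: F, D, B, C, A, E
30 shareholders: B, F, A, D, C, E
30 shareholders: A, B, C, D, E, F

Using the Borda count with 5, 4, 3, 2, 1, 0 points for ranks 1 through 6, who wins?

F: 32·5 + 17·0 + 15·5 + 30·4 + 30·0 = 355
E: 32·4 + 17·3 + 15·0 + 30·0 + 30·1 = 209
D: 32·0 + 17·5 + 15·4 + 30·2 + 30·2 = 265
A: 32·1 + 17·2 + 15·1 + 30·3 + 30·5 = 321
B: 32·3 + 17·1 + 15·3 + 30·5 + 30·4 = 428
C: 32·2 + 17·4 + 15·2 + 30·1 + 30·3 = 282
B has the highest Borda score (428).

B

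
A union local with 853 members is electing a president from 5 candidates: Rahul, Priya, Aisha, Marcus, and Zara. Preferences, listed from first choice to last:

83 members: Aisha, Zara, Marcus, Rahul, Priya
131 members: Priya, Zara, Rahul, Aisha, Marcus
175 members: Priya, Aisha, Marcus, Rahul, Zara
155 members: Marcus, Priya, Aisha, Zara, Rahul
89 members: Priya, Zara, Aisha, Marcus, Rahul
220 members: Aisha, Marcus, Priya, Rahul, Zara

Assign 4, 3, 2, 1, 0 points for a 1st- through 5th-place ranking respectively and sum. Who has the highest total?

Rahul: 83·1 + 131·2 + 175·1 + 155·0 + 89·0 + 220·1 = 740
Priya: 83·0 + 131·4 + 175·4 + 155·3 + 89·4 + 220·2 = 2485
Aisha: 83·4 + 131·1 + 175·3 + 155·2 + 89·2 + 220·4 = 2356
Marcus: 83·2 + 131·0 + 175·2 + 155·4 + 89·1 + 220·3 = 1885
Zara: 83·3 + 131·3 + 175·0 + 155·1 + 89·3 + 220·0 = 1064
Priya has the highest Borda score (2485).

Priya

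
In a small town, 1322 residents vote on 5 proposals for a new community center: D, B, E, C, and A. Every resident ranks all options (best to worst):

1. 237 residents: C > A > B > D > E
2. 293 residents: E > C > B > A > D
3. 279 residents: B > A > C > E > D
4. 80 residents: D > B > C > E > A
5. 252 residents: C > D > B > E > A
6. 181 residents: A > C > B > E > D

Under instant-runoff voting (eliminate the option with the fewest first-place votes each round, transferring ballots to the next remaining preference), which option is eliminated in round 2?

A

Round 1: D 80, B 279, E 293, C 489, A 181. Eliminate D.
Round 2: B 359, E 293, C 489, A 181. Eliminate A.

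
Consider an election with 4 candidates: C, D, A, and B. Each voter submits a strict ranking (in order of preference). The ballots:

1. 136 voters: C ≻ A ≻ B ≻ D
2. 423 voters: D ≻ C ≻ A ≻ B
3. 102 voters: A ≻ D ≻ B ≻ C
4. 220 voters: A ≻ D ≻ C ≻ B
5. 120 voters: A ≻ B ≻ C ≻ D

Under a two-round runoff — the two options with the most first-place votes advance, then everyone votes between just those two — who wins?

A

Round 1 first-place votes: C 136, D 423, A 442, B 0.
A and D advance.
Runoff: A is preferred to D by 578 voters; D by 423.
A wins the runoff.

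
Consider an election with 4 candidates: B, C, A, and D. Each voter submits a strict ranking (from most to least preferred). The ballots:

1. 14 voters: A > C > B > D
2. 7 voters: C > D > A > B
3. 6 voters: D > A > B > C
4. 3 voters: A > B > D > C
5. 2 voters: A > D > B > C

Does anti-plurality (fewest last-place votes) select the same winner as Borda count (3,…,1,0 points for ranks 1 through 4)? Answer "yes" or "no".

yes

Anti-plurality — last-place votes: B 7, C 11, A 0, D 14. Winner: A.
Borda — scores: B 28, C 49, A 76, D 39. Winner: A.
The two methods agree.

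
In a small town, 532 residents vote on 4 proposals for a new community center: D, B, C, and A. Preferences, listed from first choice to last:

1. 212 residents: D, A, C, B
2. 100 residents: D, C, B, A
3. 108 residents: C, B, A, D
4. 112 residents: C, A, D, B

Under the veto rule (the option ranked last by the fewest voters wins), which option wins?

Last-place votes: D 108, B 324, C 0, A 100.
C is ranked last by the fewest voters, so C wins.

C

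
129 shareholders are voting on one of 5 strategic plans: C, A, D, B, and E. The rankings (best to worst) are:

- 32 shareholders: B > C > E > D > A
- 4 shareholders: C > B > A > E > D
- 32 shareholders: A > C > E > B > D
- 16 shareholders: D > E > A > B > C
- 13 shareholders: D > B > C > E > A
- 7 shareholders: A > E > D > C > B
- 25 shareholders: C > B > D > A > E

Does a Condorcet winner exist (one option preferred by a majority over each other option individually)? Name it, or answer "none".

C

C vs A: 74–55 for C.
C vs D: 93–36 for C.
C vs B: 68–61 for C.
C vs E: 106–23 for C.
C beats every other option head-to-head.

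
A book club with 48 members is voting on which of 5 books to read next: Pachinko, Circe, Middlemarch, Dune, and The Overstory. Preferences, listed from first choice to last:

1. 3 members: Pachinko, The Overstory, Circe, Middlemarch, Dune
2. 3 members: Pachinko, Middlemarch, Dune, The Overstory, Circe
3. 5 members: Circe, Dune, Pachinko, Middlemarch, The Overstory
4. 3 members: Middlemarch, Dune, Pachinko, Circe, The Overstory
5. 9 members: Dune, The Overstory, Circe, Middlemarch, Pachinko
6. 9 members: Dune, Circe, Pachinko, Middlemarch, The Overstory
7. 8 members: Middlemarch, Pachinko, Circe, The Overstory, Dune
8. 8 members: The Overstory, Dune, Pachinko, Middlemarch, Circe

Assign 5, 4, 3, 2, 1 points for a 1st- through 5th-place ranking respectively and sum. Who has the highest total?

Dune

Pachinko: 3·5 + 3·5 + 5·3 + 3·3 + 9·1 + 9·3 + 8·4 + 8·3 = 146
Circe: 3·3 + 3·1 + 5·5 + 3·2 + 9·3 + 9·4 + 8·3 + 8·1 = 138
Middlemarch: 3·2 + 3·4 + 5·2 + 3·5 + 9·2 + 9·2 + 8·5 + 8·2 = 135
Dune: 3·1 + 3·3 + 5·4 + 3·4 + 9·5 + 9·5 + 8·1 + 8·4 = 174
The Overstory: 3·4 + 3·2 + 5·1 + 3·1 + 9·4 + 9·1 + 8·2 + 8·5 = 127
Dune has the highest Borda score (174).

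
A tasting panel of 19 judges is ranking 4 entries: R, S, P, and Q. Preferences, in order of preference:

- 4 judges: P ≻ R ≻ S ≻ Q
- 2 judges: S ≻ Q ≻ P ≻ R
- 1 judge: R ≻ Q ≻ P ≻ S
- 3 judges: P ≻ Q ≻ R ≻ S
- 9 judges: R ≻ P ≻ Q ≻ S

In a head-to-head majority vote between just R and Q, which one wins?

Voters preferring R to Q: 14; preferring Q to R: 5.
R wins the head-to-head.

R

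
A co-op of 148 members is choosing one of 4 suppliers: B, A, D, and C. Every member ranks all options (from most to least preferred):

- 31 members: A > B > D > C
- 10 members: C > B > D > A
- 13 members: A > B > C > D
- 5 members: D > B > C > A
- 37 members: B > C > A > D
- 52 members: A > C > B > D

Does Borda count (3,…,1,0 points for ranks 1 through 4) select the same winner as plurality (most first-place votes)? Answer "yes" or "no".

yes

Borda — scores: B 281, A 325, D 56, C 226. Winner: A.
Plurality — first-place votes: B 37, A 96, D 5, C 10. Winner: A.
The two methods agree.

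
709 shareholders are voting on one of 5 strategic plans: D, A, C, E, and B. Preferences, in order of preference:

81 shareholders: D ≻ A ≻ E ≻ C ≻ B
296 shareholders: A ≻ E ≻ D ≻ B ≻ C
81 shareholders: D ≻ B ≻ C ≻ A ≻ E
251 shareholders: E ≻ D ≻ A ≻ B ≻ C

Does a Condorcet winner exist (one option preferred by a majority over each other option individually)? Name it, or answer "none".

none

Checking pairwise contests:
E beats D 547–162.
D beats A 413–296.
D beats C 709–0.
A beats E 458–251.
D beats B 709–0.
Every option loses at least one head-to-head, so there is no Condorcet winner.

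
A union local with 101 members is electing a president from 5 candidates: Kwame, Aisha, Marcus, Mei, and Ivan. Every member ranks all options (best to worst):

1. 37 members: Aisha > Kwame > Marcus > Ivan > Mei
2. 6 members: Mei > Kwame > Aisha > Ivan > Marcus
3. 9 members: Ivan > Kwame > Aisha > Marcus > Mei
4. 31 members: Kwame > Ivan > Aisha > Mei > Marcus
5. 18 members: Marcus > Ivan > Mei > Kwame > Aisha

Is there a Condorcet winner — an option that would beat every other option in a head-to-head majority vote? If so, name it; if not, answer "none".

Kwame vs Aisha: 64–37 for Kwame.
Kwame vs Marcus: 83–18 for Kwame.
Kwame vs Mei: 77–24 for Kwame.
Kwame vs Ivan: 74–27 for Kwame.
Kwame beats every other option head-to-head.

Kwame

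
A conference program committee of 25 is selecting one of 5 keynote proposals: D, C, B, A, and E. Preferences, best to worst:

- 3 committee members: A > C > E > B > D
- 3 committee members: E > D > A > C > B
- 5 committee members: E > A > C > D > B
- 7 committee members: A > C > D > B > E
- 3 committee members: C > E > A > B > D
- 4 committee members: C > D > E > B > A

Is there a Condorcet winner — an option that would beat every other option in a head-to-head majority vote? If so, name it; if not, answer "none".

Checking pairwise contests:
C beats D 22–3.
A beats C 18–7.
D beats B 19–6.
E beats A 15–10.
C beats E 17–8.
Every option loses at least one head-to-head, so there is no Condorcet winner.

none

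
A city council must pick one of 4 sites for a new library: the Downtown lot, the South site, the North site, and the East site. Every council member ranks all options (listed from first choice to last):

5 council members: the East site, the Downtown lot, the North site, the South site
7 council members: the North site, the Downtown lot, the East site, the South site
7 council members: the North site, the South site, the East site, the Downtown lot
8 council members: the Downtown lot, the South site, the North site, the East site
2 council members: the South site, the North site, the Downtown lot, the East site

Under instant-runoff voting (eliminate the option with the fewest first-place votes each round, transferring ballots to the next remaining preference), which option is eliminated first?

Round 1: the Downtown lot 8, the South site 2, the North site 14, the East site 5. Eliminate the South site.

the South site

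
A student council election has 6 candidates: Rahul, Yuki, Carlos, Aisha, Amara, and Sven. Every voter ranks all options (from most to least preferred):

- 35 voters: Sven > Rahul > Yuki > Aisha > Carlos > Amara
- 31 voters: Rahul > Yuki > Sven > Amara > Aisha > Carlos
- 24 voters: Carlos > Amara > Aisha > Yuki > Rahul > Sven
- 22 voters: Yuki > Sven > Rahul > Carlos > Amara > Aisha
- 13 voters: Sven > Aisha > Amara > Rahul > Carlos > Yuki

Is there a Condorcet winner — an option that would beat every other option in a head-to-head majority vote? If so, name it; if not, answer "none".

Checking pairwise contests:
Sven beats Rahul 70–55.
Rahul beats Yuki 79–46.
Rahul beats Carlos 101–24.
Rahul beats Aisha 88–37.
Rahul beats Amara 88–37.
Yuki beats Sven 77–48.
Every option loses at least one head-to-head, so there is no Condorcet winner.

none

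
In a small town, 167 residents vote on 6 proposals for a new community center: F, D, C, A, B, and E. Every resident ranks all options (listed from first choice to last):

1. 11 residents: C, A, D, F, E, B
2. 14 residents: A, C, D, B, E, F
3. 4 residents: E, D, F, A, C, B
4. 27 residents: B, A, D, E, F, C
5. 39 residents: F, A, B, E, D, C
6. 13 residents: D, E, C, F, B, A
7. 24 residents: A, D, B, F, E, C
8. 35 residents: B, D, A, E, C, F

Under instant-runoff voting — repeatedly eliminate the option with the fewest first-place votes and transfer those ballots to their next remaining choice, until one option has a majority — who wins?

B

Round 1: F 39, D 13, C 11, A 38, B 62, E 4. Eliminate E.
Round 2: F 39, D 17, C 11, A 38, B 62. Eliminate C.
Round 3: F 39, D 17, A 49, B 62. Eliminate D.
Round 4: F 56, A 49, B 62. Eliminate A.
Round 5: F 67, B 100. B has a majority.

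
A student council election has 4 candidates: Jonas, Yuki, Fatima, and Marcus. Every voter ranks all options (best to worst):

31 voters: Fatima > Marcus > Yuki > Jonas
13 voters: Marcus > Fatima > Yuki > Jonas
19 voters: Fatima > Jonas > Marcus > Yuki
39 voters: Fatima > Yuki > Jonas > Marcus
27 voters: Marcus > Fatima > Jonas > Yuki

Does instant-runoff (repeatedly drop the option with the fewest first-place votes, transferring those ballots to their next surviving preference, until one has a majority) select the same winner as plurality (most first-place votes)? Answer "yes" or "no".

yes

Instant-runoff — R1 Jonas 0, Yuki 0, Fatima 89, Marcus 40 (Fatima winner). Winner: Fatima.
Plurality — first-place votes: Jonas 0, Yuki 0, Fatima 89, Marcus 40. Winner: Fatima.
The two methods agree.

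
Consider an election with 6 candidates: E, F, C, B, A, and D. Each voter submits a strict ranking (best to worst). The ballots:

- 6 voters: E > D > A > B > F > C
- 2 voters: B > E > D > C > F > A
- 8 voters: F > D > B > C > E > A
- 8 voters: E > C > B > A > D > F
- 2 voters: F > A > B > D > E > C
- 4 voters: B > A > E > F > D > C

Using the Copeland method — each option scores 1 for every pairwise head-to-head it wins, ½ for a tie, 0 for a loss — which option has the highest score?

B

E: beats F, C, A, and D; loses to B → score 4.
F: beats C; loses to E, B, A, and D → score 1.
C: beats A; loses to E, F, B, and D → score 1.
B: beats E, F, C, A, and D → score 5.
A: beats F; loses to E, C, B, and D → score 1.
D: beats F, C, and A; loses to E and B → score 3.
B has the best pairwise record.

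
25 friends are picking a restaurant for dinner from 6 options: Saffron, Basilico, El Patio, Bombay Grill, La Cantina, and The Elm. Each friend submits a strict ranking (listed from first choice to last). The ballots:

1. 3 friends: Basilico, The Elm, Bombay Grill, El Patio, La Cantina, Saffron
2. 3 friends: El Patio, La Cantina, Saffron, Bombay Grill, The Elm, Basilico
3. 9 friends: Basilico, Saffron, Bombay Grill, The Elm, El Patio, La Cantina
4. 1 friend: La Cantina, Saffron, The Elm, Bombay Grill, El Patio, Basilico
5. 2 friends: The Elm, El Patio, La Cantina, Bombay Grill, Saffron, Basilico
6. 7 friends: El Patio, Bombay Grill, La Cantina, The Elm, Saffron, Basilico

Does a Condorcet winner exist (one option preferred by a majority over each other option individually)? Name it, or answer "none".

Checking pairwise contests:
El Patio beats Saffron 15–10.
Saffron beats Basilico 13–12.
Bombay Grill beats El Patio 13–12.
Saffron beats Bombay Grill 13–12.
El Patio beats La Cantina 24–1.
Saffron beats The Elm 13–12.
Every option loses at least one head-to-head, so there is no Condorcet winner.

none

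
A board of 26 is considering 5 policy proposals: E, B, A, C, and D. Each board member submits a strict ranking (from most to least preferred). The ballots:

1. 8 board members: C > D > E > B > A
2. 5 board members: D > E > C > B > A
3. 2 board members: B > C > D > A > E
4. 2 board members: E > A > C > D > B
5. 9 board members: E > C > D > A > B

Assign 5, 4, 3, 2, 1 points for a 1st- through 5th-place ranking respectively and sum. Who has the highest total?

E: 8·3 + 5·4 + 2·1 + 2·5 + 9·5 = 101
B: 8·2 + 5·2 + 2·5 + 2·1 + 9·1 = 47
A: 8·1 + 5·1 + 2·2 + 2·4 + 9·2 = 43
C: 8·5 + 5·3 + 2·4 + 2·3 + 9·4 = 105
D: 8·4 + 5·5 + 2·3 + 2·2 + 9·3 = 94
C has the highest Borda score (105).

C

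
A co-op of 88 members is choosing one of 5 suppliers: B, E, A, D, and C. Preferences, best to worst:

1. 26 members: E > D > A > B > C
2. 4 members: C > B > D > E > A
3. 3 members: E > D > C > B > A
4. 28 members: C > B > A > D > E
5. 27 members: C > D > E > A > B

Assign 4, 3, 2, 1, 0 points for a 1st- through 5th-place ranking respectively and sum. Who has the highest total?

C

B: 26·1 + 4·3 + 3·1 + 28·3 + 27·0 = 125
E: 26·4 + 4·1 + 3·4 + 28·0 + 27·2 = 174
A: 26·2 + 4·0 + 3·0 + 28·2 + 27·1 = 135
D: 26·3 + 4·2 + 3·3 + 28·1 + 27·3 = 204
C: 26·0 + 4·4 + 3·2 + 28·4 + 27·4 = 242
C has the highest Borda score (242).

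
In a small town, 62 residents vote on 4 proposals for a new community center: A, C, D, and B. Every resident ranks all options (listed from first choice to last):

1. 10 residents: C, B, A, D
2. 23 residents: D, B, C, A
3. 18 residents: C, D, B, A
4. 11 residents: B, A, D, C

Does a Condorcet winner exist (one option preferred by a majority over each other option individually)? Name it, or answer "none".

D

D vs A: 41–21 for D.
D vs C: 34–28 for D.
D vs B: 41–21 for D.
D beats every other option head-to-head.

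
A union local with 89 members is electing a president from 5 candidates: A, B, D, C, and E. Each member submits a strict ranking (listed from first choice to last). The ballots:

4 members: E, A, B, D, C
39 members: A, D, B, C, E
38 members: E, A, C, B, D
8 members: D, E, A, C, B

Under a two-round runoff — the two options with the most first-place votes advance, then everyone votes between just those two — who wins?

E

Round 1 first-place votes: A 39, B 0, D 8, C 0, E 42.
E and A advance.
Runoff: E is preferred to A by 50 voters; A by 39.
E wins the runoff.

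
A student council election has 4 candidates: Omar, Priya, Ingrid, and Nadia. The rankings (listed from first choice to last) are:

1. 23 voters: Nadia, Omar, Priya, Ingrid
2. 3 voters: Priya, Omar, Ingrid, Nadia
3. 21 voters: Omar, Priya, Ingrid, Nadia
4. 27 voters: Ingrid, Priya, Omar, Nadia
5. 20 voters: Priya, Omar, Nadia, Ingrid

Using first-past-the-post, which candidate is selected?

First-place votes: Omar 21, Priya 23, Ingrid 27, Nadia 23.
Ingrid has the most first-place votes.

Ingrid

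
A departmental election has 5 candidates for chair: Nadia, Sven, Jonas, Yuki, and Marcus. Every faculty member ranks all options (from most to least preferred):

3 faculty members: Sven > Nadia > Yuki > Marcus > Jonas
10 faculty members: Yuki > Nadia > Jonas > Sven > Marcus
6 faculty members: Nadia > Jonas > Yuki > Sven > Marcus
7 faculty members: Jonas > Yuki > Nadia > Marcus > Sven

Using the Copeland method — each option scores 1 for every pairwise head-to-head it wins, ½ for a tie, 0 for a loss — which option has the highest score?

Yuki

Nadia: beats Sven, Jonas, and Marcus; loses to Yuki → score 3.
Sven: beats Marcus; loses to Nadia, Jonas, and Yuki → score 1.
Jonas: beats Sven and Marcus; ties Yuki; loses to Nadia → score 2.5.
Yuki: beats Nadia, Sven, and Marcus; ties Jonas → score 3.5.
Marcus: loses to Nadia, Sven, Jonas, and Yuki → score 0.
Yuki has the best pairwise record.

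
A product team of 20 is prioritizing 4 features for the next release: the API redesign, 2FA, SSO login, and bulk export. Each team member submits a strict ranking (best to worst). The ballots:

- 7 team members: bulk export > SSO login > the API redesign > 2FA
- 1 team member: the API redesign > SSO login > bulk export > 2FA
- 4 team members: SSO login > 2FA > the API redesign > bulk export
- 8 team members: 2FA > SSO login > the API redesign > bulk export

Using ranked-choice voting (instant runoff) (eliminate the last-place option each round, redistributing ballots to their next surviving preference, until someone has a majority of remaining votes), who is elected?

2FA

Round 1: the API redesign 1, 2FA 8, SSO login 4, bulk export 7. Eliminate the API redesign.
Round 2: 2FA 8, SSO login 5, bulk export 7. Eliminate SSO login.
Round 3: 2FA 12, bulk export 8. 2FA has a majority.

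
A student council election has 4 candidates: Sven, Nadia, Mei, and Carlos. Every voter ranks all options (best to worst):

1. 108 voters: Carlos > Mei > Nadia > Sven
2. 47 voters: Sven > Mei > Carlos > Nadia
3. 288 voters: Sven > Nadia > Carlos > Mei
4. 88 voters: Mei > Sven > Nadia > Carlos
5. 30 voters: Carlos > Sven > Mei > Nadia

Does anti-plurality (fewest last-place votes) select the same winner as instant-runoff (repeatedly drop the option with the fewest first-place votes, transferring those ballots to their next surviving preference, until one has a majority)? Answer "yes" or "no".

Anti-plurality — last-place votes: Sven 108, Nadia 77, Mei 288, Carlos 88. Winner: Nadia.
Instant-runoff — R1 Sven 335, Nadia 0, Mei 88, Carlos 138 (Sven winner). Winner: Sven.
The two methods disagree.

no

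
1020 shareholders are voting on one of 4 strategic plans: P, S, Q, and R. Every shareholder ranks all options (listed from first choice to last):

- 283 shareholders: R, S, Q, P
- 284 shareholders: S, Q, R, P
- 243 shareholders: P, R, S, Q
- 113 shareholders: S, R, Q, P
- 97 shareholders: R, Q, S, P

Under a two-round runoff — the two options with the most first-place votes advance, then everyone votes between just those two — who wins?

Round 1 first-place votes: P 243, S 397, Q 0, R 380.
S and R advance.
Runoff: S is preferred to R by 397 voters; R by 623.
R wins the runoff.

R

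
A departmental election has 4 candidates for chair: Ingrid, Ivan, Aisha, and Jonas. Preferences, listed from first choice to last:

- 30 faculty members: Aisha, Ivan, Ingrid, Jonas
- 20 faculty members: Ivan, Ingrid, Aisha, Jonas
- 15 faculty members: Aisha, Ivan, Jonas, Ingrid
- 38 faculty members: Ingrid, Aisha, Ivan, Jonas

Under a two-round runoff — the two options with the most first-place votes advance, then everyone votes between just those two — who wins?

Round 1 first-place votes: Ingrid 38, Ivan 20, Aisha 45, Jonas 0.
Aisha and Ingrid advance.
Runoff: Aisha is preferred to Ingrid by 45 voters; Ingrid by 58.
Ingrid wins the runoff.

Ingrid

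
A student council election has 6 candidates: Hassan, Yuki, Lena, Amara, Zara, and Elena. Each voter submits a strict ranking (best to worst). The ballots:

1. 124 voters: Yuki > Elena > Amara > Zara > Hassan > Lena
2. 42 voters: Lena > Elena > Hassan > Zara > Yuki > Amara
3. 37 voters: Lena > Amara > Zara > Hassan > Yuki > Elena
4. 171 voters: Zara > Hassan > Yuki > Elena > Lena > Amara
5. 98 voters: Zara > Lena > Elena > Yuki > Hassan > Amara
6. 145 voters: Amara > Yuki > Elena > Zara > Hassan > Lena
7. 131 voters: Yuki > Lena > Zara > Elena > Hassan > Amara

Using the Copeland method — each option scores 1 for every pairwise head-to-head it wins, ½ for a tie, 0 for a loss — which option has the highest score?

Hassan: beats Lena and Amara; loses to Yuki, Zara, and Elena → score 2.
Yuki: beats Hassan, Lena, Amara, Zara, and Elena → score 5.
Lena: beats Amara; loses to Hassan, Yuki, Zara, and Elena → score 1.
Amara: loses to Hassan, Yuki, Lena, Zara, and Elena → score 0.
Zara: beats Hassan, Lena, Amara, and Elena; loses to Yuki → score 4.
Elena: beats Hassan, Lena, and Amara; loses to Yuki and Zara → score 3.
Yuki has the best pairwise record.

Yuki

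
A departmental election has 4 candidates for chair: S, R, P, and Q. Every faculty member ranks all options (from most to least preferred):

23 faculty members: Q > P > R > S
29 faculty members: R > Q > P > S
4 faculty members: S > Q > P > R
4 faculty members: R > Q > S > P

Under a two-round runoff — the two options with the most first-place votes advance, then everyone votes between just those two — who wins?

Round 1 first-place votes: S 4, R 33, P 0, Q 23.
R and Q advance.
Runoff: R is preferred to Q by 33 voters; Q by 27.
R wins the runoff.

R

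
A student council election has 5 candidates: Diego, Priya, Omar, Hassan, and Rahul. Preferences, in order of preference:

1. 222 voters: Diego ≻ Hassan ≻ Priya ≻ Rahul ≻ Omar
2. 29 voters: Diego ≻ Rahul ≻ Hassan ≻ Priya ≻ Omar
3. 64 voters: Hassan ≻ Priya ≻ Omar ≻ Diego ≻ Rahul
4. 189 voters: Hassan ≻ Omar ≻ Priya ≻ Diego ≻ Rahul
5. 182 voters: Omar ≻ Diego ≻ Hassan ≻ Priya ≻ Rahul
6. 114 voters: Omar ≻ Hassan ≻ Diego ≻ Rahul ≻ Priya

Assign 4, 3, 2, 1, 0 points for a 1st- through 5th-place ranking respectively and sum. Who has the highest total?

Hassan

Diego: 222·4 + 29·4 + 64·1 + 189·1 + 182·3 + 114·2 = 2031
Priya: 222·2 + 29·1 + 64·3 + 189·2 + 182·1 + 114·0 = 1225
Omar: 222·0 + 29·0 + 64·2 + 189·3 + 182·4 + 114·4 = 1879
Hassan: 222·3 + 29·2 + 64·4 + 189·4 + 182·2 + 114·3 = 2442
Rahul: 222·1 + 29·3 + 64·0 + 189·0 + 182·0 + 114·1 = 423
Hassan has the highest Borda score (2442).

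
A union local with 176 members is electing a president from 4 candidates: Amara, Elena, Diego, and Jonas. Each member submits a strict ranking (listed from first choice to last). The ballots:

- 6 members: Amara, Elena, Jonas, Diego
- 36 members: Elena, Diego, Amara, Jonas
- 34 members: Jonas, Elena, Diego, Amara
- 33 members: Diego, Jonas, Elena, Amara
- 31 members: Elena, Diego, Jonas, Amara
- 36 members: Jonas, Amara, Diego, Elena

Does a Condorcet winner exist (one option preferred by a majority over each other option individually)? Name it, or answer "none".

none

Checking pairwise contests:
Elena beats Amara 134–42.
Jonas beats Elena 103–73.
Elena beats Diego 107–69.
Diego beats Jonas 100–76.
Every option loses at least one head-to-head, so there is no Condorcet winner.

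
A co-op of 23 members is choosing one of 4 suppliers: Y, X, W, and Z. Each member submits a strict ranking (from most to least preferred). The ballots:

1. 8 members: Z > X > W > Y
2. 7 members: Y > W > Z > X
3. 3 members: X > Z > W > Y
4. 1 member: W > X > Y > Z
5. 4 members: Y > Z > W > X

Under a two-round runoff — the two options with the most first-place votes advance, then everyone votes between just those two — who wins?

Round 1 first-place votes: Y 11, X 3, W 1, Z 8.
Y and Z advance.
Runoff: Y is preferred to Z by 12 voters; Z by 11.
Y wins the runoff.

Y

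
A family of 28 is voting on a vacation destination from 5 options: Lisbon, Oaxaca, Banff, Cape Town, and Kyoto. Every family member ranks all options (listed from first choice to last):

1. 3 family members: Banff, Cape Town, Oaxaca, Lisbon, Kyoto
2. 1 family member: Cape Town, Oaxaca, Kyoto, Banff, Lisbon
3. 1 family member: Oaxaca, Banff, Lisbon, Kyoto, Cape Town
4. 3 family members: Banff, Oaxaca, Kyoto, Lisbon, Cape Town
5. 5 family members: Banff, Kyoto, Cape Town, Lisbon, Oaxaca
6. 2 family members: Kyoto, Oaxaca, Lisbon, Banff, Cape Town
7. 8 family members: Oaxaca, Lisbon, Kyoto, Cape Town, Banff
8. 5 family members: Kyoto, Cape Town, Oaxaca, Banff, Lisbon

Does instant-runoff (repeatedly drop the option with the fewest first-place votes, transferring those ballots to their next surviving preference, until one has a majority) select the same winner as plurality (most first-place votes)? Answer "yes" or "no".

Instant-runoff — R1 Lisbon 0, Oaxaca 9, Banff 11, Cape Town 1, Kyoto 7 (Lisbon out); R2 Oaxaca 9, Banff 11, Cape Town 1, Kyoto 7 (Cape Town out); R3 Oaxaca 10, Banff 11, Kyoto 7 (Kyoto out); R4 Oaxaca 17, Banff 11 (Oaxaca winner). Winner: Oaxaca.
Plurality — first-place votes: Lisbon 0, Oaxaca 9, Banff 11, Cape Town 1, Kyoto 7. Winner: Banff.
The two methods disagree.

no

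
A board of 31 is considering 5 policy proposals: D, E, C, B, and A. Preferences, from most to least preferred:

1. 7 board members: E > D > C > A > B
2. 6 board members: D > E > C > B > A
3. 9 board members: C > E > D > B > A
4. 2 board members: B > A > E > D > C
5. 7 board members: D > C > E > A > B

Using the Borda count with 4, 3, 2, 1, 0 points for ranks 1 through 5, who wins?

D: 7·3 + 6·4 + 9·2 + 2·1 + 7·4 = 93
E: 7·4 + 6·3 + 9·3 + 2·2 + 7·2 = 91
C: 7·2 + 6·2 + 9·4 + 2·0 + 7·3 = 83
B: 7·0 + 6·1 + 9·1 + 2·4 + 7·0 = 23
A: 7·1 + 6·0 + 9·0 + 2·3 + 7·1 = 20
D has the highest Borda score (93).

D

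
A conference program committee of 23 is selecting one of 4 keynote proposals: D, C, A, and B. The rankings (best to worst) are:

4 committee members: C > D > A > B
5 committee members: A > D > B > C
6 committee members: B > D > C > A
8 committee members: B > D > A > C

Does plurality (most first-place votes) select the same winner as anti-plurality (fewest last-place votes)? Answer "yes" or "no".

no

Plurality — first-place votes: D 0, C 4, A 5, B 14. Winner: B.
Anti-plurality — last-place votes: D 0, C 13, A 6, B 4. Winner: D.
The two methods disagree.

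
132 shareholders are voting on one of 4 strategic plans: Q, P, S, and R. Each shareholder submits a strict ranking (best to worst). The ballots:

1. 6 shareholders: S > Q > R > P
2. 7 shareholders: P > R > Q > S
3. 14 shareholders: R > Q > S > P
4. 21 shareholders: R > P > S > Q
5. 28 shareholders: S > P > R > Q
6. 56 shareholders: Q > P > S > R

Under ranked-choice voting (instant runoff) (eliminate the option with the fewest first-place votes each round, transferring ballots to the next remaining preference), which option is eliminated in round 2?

Round 1: Q 56, P 7, S 34, R 35. Eliminate P.
Round 2: Q 56, S 34, R 42. Eliminate S.

S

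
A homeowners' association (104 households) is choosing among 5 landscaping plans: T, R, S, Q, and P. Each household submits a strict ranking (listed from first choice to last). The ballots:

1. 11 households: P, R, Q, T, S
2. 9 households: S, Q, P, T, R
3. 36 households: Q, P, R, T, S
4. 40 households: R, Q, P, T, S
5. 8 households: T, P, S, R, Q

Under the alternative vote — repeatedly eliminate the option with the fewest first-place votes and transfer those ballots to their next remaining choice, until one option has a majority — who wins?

Round 1: T 8, R 40, S 9, Q 36, P 11. Eliminate T.
Round 2: R 40, S 9, Q 36, P 19. Eliminate S.
Round 3: R 40, Q 45, P 19. Eliminate P.
Round 4: R 59, Q 45. R has a majority.

R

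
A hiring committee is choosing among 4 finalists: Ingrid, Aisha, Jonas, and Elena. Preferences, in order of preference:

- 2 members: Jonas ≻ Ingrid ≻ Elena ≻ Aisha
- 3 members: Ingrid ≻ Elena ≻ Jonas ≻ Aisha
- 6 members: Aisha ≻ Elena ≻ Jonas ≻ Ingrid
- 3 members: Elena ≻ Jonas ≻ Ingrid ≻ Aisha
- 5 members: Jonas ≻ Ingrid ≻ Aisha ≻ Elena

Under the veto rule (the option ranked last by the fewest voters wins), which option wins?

Last-place votes: Ingrid 6, Aisha 8, Jonas 0, Elena 5.
Jonas is ranked last by the fewest voters, so Jonas wins.

Jonas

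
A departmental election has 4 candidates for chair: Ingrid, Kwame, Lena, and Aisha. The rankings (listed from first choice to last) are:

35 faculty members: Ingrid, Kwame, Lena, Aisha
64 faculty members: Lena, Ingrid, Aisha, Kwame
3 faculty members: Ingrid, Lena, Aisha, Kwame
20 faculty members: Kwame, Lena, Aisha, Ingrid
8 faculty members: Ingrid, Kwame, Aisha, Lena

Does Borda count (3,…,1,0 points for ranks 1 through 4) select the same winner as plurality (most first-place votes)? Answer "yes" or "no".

yes

Borda — scores: Ingrid 266, Kwame 146, Lena 273, Aisha 95. Winner: Lena.
Plurality — first-place votes: Ingrid 46, Kwame 20, Lena 64, Aisha 0. Winner: Lena.
The two methods agree.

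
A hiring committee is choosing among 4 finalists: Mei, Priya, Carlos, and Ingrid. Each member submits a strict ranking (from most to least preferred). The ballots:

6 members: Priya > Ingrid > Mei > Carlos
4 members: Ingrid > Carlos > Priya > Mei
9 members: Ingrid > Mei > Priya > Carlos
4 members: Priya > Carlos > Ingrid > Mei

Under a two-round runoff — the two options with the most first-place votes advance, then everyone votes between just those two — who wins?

Round 1 first-place votes: Mei 0, Priya 10, Carlos 0, Ingrid 13.
Ingrid and Priya advance.
Runoff: Ingrid is preferred to Priya by 13 voters; Priya by 10.
Ingrid wins the runoff.

Ingrid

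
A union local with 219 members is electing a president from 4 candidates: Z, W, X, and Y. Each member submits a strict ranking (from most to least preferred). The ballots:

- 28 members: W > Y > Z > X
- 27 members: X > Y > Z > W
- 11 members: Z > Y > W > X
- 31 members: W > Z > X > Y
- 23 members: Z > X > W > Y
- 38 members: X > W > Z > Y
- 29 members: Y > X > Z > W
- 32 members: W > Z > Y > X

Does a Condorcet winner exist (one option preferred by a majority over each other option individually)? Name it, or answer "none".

Checking pairwise contests:
W beats Z 129–90.
X beats W 117–102.
Z beats X 125–94.
Z beats Y 135–84.
Every option loses at least one head-to-head, so there is no Condorcet winner.

none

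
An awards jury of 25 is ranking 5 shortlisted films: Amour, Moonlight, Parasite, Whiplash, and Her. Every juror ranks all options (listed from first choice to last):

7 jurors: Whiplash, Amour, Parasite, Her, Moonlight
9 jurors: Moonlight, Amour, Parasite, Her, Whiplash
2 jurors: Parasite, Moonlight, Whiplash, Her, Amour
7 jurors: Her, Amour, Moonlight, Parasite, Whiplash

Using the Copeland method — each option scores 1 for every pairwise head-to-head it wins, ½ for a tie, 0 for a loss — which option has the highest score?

Amour: beats Moonlight, Parasite, Whiplash, and Her → score 4.
Moonlight: beats Parasite and Whiplash; loses to Amour and Her → score 2.
Parasite: beats Whiplash and Her; loses to Amour and Moonlight → score 2.
Whiplash: loses to Amour, Moonlight, Parasite, and Her → score 0.
Her: beats Moonlight and Whiplash; loses to Amour and Parasite → score 2.
Amour has the best pairwise record.

Amour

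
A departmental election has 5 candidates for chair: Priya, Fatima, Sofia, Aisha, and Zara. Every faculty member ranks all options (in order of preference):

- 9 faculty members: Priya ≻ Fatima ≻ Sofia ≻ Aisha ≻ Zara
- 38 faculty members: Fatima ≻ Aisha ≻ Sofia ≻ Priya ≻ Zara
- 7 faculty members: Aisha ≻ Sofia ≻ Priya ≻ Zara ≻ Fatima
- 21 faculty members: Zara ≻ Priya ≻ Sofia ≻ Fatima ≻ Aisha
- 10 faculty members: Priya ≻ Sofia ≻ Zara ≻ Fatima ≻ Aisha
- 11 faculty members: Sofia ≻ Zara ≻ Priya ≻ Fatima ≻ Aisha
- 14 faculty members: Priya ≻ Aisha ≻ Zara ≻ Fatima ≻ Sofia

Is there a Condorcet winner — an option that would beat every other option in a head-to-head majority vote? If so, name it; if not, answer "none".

Checking pairwise contests:
Sofia beats Priya 56–54.
Priya beats Fatima 72–38.
Fatima beats Sofia 61–49.
Priya beats Aisha 65–45.
Priya beats Zara 78–32.
Every option loses at least one head-to-head, so there is no Condorcet winner.

none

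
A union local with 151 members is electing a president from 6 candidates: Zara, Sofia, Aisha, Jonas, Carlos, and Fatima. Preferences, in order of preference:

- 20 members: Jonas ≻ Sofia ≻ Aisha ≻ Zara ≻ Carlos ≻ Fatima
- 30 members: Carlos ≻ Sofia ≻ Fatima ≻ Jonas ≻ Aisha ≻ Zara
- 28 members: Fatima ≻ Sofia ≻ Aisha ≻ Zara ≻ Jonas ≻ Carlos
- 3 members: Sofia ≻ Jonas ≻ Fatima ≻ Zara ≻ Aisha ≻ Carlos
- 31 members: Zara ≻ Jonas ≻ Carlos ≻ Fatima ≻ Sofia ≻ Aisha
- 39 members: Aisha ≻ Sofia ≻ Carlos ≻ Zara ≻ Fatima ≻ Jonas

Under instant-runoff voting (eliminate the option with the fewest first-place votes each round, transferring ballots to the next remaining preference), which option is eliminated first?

Sofia

Round 1: Zara 31, Sofia 3, Aisha 39, Jonas 20, Carlos 30, Fatima 28. Eliminate Sofia.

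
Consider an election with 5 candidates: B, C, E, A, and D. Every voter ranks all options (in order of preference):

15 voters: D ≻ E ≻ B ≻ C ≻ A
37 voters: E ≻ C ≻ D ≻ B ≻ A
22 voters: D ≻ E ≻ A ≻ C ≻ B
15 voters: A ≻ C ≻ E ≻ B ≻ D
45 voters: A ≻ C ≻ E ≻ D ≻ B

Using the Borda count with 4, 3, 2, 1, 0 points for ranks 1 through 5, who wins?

E

B: 15·2 + 37·1 + 22·0 + 15·1 + 45·0 = 82
C: 15·1 + 37·3 + 22·1 + 15·3 + 45·3 = 328
E: 15·3 + 37·4 + 22·3 + 15·2 + 45·2 = 379
A: 15·0 + 37·0 + 22·2 + 15·4 + 45·4 = 284
D: 15·4 + 37·2 + 22·4 + 15·0 + 45·1 = 267
E has the highest Borda score (379).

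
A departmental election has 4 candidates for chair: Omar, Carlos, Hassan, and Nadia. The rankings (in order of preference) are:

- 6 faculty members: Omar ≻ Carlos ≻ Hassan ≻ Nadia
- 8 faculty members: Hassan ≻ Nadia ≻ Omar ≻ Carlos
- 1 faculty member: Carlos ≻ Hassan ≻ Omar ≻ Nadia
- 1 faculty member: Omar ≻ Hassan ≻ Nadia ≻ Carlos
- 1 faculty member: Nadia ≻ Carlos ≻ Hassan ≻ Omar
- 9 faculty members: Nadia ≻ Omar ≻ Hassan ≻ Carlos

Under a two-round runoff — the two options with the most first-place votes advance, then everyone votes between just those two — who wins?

Round 1 first-place votes: Omar 7, Carlos 1, Hassan 8, Nadia 10.
Nadia and Hassan advance.
Runoff: Nadia is preferred to Hassan by 10 voters; Hassan by 16.
Hassan wins the runoff.

Hassan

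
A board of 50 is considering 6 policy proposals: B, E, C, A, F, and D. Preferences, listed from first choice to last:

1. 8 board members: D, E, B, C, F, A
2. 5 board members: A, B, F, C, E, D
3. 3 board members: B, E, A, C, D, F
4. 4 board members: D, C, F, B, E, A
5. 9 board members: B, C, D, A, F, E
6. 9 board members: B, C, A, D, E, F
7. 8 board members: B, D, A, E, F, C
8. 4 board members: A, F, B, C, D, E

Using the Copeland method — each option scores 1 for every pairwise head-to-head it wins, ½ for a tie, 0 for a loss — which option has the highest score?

B: beats E, C, A, F, and D → score 5.
E: beats F; loses to B, C, A, and D → score 1.
C: beats E, A, F, and D; loses to B → score 4.
A: beats E and F; loses to B, C, and D → score 2.
F: loses to B, E, C, A, and D → score 0.
D: beats E, A, and F; loses to B and C → score 3.
B has the best pairwise record.

B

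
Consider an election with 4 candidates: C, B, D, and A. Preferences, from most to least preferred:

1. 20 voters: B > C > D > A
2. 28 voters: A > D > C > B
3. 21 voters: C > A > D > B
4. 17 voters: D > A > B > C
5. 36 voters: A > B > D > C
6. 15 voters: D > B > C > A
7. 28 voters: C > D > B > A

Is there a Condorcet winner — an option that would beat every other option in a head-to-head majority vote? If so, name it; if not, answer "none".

Checking pairwise contests:
B beats C 88–77.
D beats B 109–56.
A beats D 85–80.
C beats A 84–81.
Every option loses at least one head-to-head, so there is no Condorcet winner.

none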